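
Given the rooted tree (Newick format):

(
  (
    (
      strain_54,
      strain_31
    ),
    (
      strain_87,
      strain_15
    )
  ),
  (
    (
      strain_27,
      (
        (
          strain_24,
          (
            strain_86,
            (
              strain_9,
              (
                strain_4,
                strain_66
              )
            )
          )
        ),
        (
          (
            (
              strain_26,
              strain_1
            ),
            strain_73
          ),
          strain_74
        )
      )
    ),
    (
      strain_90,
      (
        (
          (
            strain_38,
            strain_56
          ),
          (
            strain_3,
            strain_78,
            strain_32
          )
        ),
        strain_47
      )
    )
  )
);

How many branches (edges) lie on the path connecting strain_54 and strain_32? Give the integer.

The MRCA of strain_54 and strain_32 is the root of the tree.
From strain_54 up to that node: 3 branches. From strain_32 up to the same node: 6 branches. Total: 3 + 6 = 9.

9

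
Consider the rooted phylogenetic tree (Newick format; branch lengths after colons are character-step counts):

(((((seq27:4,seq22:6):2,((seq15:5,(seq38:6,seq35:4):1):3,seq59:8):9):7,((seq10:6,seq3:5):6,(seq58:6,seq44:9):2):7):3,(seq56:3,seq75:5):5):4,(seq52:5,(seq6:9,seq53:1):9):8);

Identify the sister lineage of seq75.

seq75 attaches to the tree at the node subtending (seq56,seq75).
The other lineage descending from that same node — the sister group — is the single tip seq56.

seq56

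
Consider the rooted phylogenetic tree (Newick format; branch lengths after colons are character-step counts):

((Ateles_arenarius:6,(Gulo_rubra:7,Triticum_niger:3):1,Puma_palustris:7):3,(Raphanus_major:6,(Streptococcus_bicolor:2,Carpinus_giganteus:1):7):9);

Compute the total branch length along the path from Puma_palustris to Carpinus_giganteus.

The path runs Puma_palustris → … → MRCA → … → Carpinus_giganteus; the MRCA is the root of the tree.
Branch lengths along that path: 7 + 3 + 9 + 7 + 1 = 27.

27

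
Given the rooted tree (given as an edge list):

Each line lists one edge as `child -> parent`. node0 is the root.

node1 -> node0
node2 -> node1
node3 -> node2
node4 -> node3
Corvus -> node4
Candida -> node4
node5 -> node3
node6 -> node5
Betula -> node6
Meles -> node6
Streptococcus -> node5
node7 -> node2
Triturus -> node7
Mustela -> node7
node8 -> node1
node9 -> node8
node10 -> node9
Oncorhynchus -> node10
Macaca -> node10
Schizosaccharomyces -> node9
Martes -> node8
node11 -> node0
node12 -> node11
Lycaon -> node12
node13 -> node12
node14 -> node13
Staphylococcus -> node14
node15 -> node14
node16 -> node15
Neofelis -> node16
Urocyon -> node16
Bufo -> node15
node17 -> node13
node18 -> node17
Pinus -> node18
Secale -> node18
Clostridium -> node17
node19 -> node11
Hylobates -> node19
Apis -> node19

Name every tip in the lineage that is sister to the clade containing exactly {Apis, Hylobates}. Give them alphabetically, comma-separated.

Bufo, Clostridium, Lycaon, Neofelis, Pinus, Secale, Staphylococcus, Urocyon

The clade containing exactly {Apis, Hylobates} attaches to the tree at the node subtending ((Lycaon,((Staphylococcus,((Neofelis,Urocyon),Bufo)),((Pinus,Secale),Clostridium))),(Hylobates,Apis)).
The other lineage descending from that same node — the sister group — is (Lycaon,((Staphylococcus,((Neofelis,Urocyon),Bufo)),((Pinus,Secale),Clostridium))); its 8 tips in alphabetical order are the answer.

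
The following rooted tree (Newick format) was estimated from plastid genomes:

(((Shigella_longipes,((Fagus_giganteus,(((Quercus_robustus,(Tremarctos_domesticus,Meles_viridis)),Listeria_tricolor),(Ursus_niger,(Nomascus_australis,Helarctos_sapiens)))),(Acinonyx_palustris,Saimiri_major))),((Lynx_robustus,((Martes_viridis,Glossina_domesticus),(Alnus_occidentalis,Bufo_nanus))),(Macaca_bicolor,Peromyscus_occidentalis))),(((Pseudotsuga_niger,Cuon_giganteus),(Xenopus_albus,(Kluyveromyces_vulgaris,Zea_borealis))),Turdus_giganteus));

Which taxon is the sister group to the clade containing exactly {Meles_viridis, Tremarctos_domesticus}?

Quercus_robustus

The clade containing exactly {Meles_viridis, Tremarctos_domesticus} attaches to the tree at the node subtending (Quercus_robustus,(Tremarctos_domesticus,Meles_viridis)).
The other lineage descending from that same node — the sister group — is the single tip Quercus_robustus.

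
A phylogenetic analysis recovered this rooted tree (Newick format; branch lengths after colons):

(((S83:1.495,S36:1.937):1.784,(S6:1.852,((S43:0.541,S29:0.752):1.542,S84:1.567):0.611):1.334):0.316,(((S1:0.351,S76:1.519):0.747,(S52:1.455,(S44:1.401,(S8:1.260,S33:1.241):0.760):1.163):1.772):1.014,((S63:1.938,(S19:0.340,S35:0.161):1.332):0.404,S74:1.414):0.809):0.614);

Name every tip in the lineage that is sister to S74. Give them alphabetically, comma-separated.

S74 attaches to the tree at the node subtending ((S63,(S19,S35)),S74).
The other lineage descending from that same node — the sister group — is (S63,(S19,S35)); its 3 tips in alphabetical order are the answer.

S19, S35, S63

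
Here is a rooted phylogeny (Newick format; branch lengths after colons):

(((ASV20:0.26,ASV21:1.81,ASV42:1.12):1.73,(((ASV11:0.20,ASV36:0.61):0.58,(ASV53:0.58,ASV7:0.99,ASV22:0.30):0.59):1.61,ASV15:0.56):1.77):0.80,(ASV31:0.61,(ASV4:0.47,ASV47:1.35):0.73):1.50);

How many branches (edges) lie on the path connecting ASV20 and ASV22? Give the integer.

6

The MRCA of ASV20 and ASV22 is the node subtending ((ASV20,ASV21,ASV42),(((ASV11,ASV36),(ASV53,ASV7,ASV22)),ASV15)).
From ASV20 up to that node: 2 branches. From ASV22 up to the same node: 4 branches. Total: 2 + 4 = 6.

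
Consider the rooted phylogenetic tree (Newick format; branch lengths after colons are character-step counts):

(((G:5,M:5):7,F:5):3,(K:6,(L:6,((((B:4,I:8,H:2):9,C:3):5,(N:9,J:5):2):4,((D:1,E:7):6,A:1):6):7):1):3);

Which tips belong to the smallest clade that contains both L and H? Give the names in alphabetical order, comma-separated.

A, B, C, D, E, H, I, J, L, N

Tracing L: it sits inside (L,((((B,I,H),C),(N,J)),((D,E),A))).
Tracing H: it sits inside (B,I,H).
The smallest clade enclosing both is (L,((((B,I,H),C),(N,J)),((D,E),A))); the answer is its 10 terminal taxa in alphabetical order.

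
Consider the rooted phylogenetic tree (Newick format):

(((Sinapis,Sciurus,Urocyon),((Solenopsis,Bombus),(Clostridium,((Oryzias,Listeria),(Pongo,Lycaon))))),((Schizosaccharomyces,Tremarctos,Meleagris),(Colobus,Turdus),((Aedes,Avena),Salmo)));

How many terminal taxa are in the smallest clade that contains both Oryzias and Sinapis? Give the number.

The MRCA of Oryzias and Sinapis is the node subtending ((Sinapis,Sciurus,Urocyon),((Solenopsis,Bombus),(Clostridium,((Oryzias,Listeria),(Pongo,Lycaon))))).
That clade contains 10 terminal taxa: Bombus, Clostridium, Listeria, Lycaon, Oryzias, Pongo, Sciurus, Sinapis, Solenopsis, Urocyon.

10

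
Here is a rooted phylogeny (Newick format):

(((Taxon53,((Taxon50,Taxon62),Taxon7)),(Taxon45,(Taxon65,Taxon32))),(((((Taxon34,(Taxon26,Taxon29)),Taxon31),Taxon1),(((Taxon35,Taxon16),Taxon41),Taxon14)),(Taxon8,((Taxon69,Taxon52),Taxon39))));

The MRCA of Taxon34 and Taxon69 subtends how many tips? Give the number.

13

The MRCA of Taxon34 and Taxon69 is the node subtending (((((Taxon34,(Taxon26,Taxon29)),Taxon31),Taxon1),(((Taxon35,Taxon16),Taxon41),Taxon14)),(Taxon8,((Taxon69,Taxon52),Taxon39))).
That clade contains 13 terminal taxa: Taxon1, Taxon14, Taxon16, Taxon26, Taxon29, Taxon31, Taxon34, Taxon35, Taxon39, Taxon41, Taxon52, Taxon69, Taxon8.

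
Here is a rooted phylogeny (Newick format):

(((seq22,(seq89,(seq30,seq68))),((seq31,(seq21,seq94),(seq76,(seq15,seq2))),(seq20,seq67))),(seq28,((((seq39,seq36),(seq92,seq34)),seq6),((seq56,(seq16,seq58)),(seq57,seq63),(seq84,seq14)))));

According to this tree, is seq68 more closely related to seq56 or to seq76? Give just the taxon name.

The MRCA of seq68 and seq76 subtends ((seq22,(seq89,(seq30,seq68))),((seq31,(seq21,seq94),(seq76,(seq15,seq2))),(seq20,seq67))) (12 taxa).
The MRCA of seq68 and seq56 is the root, subtending the entire tree (25 taxa).
The first is nested inside the second, so seq68 shares a more recent common ancestor with seq76.

seq76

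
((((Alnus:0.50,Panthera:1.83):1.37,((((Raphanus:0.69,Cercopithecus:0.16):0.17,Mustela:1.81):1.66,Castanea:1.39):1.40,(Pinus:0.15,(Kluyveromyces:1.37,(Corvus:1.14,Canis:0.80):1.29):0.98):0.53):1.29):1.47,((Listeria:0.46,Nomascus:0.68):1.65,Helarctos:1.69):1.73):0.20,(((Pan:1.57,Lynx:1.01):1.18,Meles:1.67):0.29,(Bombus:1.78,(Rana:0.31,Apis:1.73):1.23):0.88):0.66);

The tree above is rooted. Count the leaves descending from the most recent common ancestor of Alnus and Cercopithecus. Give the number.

The MRCA of Alnus and Cercopithecus is the node subtending ((Alnus,Panthera),((((Raphanus,Cercopithecus),Mustela),Castanea),(Pinus,(Kluyveromyces,(Corvus,Canis))))).
That clade contains 10 terminal taxa: Alnus, Canis, Castanea, Cercopithecus, Corvus, Kluyveromyces, Mustela, Panthera, Pinus, Raphanus.

10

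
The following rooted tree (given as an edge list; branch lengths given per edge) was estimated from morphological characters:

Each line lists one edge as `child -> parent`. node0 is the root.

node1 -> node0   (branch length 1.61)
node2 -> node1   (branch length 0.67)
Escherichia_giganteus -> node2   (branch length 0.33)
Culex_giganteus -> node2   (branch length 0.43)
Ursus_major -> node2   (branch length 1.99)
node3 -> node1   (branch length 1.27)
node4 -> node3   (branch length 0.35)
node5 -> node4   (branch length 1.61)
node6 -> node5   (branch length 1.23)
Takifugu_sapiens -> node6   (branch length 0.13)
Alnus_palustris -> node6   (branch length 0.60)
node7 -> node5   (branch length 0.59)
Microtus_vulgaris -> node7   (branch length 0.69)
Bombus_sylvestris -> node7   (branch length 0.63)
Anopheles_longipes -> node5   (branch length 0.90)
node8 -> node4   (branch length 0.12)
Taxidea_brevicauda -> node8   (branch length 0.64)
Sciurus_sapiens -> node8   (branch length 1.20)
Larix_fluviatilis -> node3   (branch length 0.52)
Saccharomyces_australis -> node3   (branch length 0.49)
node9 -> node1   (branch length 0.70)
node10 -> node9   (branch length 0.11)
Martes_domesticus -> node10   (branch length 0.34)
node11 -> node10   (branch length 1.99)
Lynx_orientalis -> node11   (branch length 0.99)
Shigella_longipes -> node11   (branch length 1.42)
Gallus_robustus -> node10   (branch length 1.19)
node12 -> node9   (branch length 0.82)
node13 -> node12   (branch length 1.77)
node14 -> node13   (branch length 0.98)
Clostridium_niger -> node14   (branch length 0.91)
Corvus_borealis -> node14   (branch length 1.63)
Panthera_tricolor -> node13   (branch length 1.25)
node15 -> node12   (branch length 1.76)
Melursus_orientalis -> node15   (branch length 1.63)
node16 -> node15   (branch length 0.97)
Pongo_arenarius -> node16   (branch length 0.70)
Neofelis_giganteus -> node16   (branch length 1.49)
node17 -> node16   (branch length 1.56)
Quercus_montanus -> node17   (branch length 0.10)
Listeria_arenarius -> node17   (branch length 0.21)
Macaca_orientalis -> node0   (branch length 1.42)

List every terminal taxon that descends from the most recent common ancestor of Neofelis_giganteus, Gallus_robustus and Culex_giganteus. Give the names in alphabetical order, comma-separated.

Tracing Neofelis_giganteus: it sits inside (Pongo_arenarius,Neofelis_giganteus,(Quercus_montanus,Listeria_arenarius)).
Tracing Gallus_robustus: it sits inside (Martes_domesticus,(Lynx_orientalis,Shigella_longipes),Gallus_robustus).
Tracing Culex_giganteus: it sits inside (Escherichia_giganteus,Culex_giganteus,Ursus_major).
The smallest clade enclosing all 3 is ((Escherichia_giganteus,Culex_giganteus,Ursus_major),((((Takifugu_sapiens,Alnus_palustris),(Microtus_vulgaris,Bombus_sylvestris),Anopheles_longipes),(Taxidea_brevicauda,Sciurus_sapiens)),Larix_fluviatilis,Saccharomyces_australis),((Martes_domesticus,(Lynx_orientalis,Shigella_longipes),Gallus_robustus),(((Clostridium_niger,Corvus_borealis),Panthera_tricolor),(Melursus_orientalis,(Pongo_arenarius,Neofelis_giganteus,(Quercus_montanus,Listeria_arenarius)))))); the answer is its 24 terminal taxa in alphabetical order.

Alnus_palustris, Anopheles_longipes, Bombus_sylvestris, Clostridium_niger, Corvus_borealis, Culex_giganteus, Escherichia_giganteus, Gallus_robustus, Larix_fluviatilis, Listeria_arenarius, Lynx_orientalis, Martes_domesticus, Melursus_orientalis, Microtus_vulgaris, Neofelis_giganteus, Panthera_tricolor, Pongo_arenarius, Quercus_montanus, Saccharomyces_australis, Sciurus_sapiens, Shigella_longipes, Takifugu_sapiens, Taxidea_brevicauda, Ursus_major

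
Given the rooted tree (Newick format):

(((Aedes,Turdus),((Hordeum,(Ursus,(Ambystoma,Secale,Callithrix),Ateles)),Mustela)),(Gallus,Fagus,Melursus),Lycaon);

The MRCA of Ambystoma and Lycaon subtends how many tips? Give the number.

The MRCA of Ambystoma and Lycaon is the root, so the clade is the entire tree.
That clade contains 13 terminal taxa: Aedes, Ambystoma, Ateles, Callithrix, Fagus, Gallus, Hordeum, Lycaon, Melursus, Mustela, Secale, Turdus, Ursus.

13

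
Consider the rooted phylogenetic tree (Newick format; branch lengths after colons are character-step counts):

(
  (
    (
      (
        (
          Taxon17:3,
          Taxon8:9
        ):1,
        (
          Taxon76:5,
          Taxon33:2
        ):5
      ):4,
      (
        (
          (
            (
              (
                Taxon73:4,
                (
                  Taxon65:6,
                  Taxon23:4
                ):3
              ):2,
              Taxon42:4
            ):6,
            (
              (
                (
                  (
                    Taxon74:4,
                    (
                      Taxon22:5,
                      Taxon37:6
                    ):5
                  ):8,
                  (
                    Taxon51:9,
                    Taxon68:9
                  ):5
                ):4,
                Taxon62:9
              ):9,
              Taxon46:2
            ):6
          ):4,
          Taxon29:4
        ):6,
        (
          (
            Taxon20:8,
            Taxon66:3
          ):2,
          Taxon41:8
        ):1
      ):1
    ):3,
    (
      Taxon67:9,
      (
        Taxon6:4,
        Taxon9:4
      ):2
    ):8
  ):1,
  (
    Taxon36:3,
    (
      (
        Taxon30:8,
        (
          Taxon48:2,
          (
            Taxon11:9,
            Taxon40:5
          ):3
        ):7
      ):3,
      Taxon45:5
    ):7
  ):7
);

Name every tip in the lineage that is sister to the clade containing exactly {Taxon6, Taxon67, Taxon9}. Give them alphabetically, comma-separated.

The clade containing exactly {Taxon6, Taxon67, Taxon9} attaches to the tree at the node subtending ((((Taxon17,Taxon8),(Taxon76,Taxon33)),(((((Taxon73,(Taxon65,Taxon23)),Taxon42),((((Taxon74,(Taxon22,Taxon37)),(Taxon51,Taxon68)),Taxon62),Taxon46)),Taxon29),((Taxon20,Taxon66),Taxon41))),(Taxon67,(Taxon6,Taxon9))).
The other lineage descending from that same node — the sister group — is (((Taxon17,Taxon8),(Taxon76,Taxon33)),(((((Taxon73,(Taxon65,Taxon23)),Taxon42),((((Taxon74,(Taxon22,Taxon37)),(Taxon51,Taxon68)),Taxon62),Taxon46)),Taxon29),((Taxon20,Taxon66),Taxon41))); its 19 tips in alphabetical order are the answer.

Taxon17, Taxon20, Taxon22, Taxon23, Taxon29, Taxon33, Taxon37, Taxon41, Taxon42, Taxon46, Taxon51, Taxon62, Taxon65, Taxon66, Taxon68, Taxon73, Taxon74, Taxon76, Taxon8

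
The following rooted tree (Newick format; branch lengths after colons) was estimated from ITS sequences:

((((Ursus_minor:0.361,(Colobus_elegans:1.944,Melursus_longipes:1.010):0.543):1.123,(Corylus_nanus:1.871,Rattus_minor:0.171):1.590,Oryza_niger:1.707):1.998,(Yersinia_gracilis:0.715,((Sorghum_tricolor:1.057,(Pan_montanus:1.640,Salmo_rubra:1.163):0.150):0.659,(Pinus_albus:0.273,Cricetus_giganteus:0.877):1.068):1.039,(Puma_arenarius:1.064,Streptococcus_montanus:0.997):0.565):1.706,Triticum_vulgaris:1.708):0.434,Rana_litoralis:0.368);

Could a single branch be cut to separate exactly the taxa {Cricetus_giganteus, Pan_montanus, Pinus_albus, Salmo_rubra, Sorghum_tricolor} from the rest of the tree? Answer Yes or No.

Yes

The most recent common ancestor of these taxa subtends ((Sorghum_tricolor,(Pan_montanus,Salmo_rubra)),(Pinus_albus,Cricetus_giganteus)).
That clade has exactly 5 tips — every listed taxon and nothing else — so the group is monophyletic.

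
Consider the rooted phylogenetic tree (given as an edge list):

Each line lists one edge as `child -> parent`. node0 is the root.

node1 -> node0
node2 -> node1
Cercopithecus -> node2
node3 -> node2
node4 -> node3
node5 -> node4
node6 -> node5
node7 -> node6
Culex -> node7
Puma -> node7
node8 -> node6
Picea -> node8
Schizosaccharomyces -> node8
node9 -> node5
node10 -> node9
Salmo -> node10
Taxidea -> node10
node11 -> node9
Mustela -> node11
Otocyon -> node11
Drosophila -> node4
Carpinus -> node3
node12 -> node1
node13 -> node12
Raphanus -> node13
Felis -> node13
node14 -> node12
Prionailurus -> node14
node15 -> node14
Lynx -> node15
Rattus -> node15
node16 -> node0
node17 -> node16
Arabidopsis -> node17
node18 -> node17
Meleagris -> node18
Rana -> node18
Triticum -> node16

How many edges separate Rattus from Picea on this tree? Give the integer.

The MRCA of Rattus and Picea is the node subtending ((Cercopithecus,(((((Culex,Puma),(Picea,Schizosaccharomyces)),((Salmo,Taxidea),(Mustela,Otocyon))),Drosophila),Carpinus)),((Raphanus,Felis),(Prionailurus,(Lynx,Rattus)))).
From Rattus up to that node: 4 branches. From Picea up to the same node: 7 branches. Total: 4 + 7 = 11.

11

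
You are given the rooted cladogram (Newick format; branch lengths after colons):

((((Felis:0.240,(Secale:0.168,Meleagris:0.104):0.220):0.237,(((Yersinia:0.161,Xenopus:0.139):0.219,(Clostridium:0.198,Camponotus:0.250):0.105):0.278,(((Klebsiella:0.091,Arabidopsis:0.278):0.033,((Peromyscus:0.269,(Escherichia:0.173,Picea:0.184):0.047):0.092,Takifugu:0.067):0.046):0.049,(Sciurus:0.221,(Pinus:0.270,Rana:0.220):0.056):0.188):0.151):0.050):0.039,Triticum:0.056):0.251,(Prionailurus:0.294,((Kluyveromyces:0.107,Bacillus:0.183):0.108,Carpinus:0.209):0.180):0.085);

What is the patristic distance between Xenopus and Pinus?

1.301

The path runs Xenopus → … → MRCA → … → Pinus; the MRCA is the node subtending (((Yersinia,Xenopus),(Clostridium,Camponotus)),(((Klebsiella,Arabidopsis),((Peromyscus,(Escherichia,Picea)),Takifugu)),(Sciurus,(Pinus,Rana)))).
Branch lengths along that path: 0.139 + 0.219 + 0.278 + 0.151 + 0.188 + 0.056 + 0.270 = 1.301.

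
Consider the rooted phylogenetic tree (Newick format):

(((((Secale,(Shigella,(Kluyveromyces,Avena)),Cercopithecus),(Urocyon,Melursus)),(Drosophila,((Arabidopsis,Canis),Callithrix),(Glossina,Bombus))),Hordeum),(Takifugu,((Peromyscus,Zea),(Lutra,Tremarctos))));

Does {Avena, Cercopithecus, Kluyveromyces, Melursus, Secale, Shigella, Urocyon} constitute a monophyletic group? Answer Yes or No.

The most recent common ancestor of these taxa subtends ((Secale,(Shigella,(Kluyveromyces,Avena)),Cercopithecus),(Urocyon,Melursus)).
That clade has exactly 7 tips — every listed taxon and nothing else — so the group is monophyletic.

Yes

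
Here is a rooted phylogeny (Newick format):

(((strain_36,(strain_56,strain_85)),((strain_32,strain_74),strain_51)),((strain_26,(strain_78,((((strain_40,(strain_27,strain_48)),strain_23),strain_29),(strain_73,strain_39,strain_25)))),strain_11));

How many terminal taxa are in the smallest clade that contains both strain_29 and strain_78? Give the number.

The MRCA of strain_29 and strain_78 is the node subtending (strain_78,((((strain_40,(strain_27,strain_48)),strain_23),strain_29),(strain_73,strain_39,strain_25))).
That clade contains 9 terminal taxa: strain_23, strain_25, strain_27, strain_29, strain_39, strain_40, strain_48, strain_73, strain_78.

9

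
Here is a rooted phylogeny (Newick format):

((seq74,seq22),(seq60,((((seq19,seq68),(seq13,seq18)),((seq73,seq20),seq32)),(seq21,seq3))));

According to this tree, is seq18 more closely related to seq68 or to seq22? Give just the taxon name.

seq68

The MRCA of seq18 and seq68 subtends ((seq19,seq68),(seq13,seq18)) (4 taxa).
The MRCA of seq18 and seq22 is the root, subtending the entire tree (12 taxa).
The first is nested inside the second, so seq18 shares a more recent common ancestor with seq68.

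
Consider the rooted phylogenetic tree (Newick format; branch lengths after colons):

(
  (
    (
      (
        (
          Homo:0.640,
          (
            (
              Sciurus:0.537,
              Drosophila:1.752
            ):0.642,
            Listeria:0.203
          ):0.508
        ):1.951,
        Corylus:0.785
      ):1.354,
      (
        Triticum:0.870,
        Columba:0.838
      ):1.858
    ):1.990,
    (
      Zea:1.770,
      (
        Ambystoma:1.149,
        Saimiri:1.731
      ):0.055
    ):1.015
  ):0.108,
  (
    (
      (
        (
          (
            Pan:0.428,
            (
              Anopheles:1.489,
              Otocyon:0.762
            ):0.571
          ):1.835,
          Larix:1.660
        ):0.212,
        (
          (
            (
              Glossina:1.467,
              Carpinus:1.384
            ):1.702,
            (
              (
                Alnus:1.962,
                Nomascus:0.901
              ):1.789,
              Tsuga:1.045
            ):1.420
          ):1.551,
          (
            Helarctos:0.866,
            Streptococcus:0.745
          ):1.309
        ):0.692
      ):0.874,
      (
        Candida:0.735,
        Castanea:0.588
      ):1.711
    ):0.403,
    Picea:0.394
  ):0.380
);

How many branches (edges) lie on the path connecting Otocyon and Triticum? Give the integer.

11

The MRCA of Otocyon and Triticum is the root of the tree.
From Otocyon up to that node: 7 branches. From Triticum up to the same node: 4 branches. Total: 7 + 4 = 11.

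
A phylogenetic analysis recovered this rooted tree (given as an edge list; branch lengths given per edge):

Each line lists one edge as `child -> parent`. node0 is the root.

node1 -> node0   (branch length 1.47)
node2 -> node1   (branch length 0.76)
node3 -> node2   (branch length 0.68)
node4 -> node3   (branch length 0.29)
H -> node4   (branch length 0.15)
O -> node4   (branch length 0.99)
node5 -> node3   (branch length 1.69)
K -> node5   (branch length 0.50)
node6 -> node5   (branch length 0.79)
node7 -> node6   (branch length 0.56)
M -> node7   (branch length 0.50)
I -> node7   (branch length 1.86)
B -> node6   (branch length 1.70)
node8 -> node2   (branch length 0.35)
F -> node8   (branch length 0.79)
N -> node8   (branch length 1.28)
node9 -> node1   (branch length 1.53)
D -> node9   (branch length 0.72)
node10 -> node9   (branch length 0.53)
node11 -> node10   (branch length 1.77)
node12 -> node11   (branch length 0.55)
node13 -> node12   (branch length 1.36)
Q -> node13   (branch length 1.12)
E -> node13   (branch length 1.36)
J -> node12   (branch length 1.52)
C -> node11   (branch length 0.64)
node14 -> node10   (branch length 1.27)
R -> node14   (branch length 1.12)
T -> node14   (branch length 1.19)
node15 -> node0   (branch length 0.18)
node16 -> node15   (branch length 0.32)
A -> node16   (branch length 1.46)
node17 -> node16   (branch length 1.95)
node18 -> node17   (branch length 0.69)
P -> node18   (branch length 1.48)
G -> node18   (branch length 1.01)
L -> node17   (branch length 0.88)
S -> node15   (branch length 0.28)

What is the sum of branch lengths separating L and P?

3.05

The path runs L → … → MRCA → … → P; the MRCA is the node subtending ((P,G),L).
Branch lengths along that path: 0.88 + 0.69 + 1.48 = 3.05.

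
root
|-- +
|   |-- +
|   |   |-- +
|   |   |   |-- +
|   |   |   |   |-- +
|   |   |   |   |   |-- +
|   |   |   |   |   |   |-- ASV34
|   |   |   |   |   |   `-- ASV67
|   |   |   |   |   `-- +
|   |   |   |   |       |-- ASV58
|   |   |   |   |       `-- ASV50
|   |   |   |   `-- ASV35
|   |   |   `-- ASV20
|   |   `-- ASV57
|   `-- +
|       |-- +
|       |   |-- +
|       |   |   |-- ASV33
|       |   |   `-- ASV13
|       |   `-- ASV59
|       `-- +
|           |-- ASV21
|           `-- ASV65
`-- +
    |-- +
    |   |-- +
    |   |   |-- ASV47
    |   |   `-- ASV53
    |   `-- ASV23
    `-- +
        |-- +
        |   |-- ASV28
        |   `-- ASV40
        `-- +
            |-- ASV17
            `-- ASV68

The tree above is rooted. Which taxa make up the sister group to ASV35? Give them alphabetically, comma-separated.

ASV34, ASV50, ASV58, ASV67

ASV35 attaches to the tree at the node subtending (((ASV34,ASV67),(ASV58,ASV50)),ASV35).
The other lineage descending from that same node — the sister group — is ((ASV34,ASV67),(ASV58,ASV50)); its 4 tips in alphabetical order are the answer.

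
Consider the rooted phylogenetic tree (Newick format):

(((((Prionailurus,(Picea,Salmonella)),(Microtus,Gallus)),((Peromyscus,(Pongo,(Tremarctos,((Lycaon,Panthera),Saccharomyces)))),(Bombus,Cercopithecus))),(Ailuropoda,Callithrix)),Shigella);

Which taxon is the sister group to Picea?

Picea attaches to the tree at the node subtending (Picea,Salmonella).
The other lineage descending from that same node — the sister group — is the single tip Salmonella.

Salmonella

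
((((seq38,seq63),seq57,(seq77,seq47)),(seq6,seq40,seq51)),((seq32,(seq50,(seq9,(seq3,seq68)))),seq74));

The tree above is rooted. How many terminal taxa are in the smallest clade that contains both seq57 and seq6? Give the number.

The MRCA of seq57 and seq6 is the node subtending (((seq38,seq63),seq57,(seq77,seq47)),(seq6,seq40,seq51)).
That clade contains 8 terminal taxa: seq38, seq40, seq47, seq51, seq57, seq6, seq63, seq77.

8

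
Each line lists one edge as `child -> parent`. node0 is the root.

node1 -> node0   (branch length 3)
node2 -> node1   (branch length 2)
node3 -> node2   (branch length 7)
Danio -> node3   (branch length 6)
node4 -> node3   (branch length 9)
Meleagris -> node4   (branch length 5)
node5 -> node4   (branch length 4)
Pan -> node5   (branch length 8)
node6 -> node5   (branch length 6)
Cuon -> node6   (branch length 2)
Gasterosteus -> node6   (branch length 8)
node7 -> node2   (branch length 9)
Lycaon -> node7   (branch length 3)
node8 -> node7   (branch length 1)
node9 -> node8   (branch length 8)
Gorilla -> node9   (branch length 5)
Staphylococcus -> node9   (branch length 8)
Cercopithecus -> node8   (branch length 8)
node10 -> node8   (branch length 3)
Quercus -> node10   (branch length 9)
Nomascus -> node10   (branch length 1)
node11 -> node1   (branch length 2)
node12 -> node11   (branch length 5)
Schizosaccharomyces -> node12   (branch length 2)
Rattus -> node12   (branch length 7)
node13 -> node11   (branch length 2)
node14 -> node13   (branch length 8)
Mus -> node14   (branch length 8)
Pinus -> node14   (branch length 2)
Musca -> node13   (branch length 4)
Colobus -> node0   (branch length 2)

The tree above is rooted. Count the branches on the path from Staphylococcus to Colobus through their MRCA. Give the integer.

7

The MRCA of Staphylococcus and Colobus is the root of the tree.
From Staphylococcus up to that node: 6 branches. From Colobus up to the same node: 1 branch. Total: 6 + 1 = 7.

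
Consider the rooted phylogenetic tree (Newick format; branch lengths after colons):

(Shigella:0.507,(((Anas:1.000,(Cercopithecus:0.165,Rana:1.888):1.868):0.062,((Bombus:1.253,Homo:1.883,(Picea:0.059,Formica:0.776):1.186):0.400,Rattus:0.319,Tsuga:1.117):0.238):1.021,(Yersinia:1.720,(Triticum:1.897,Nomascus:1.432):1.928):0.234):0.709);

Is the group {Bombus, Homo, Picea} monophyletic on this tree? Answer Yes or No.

No

The MRCA of the listed taxa subtends (Bombus,Homo,(Picea,Formica)).
That clade also contains Formica, which is not in the proposed group, so the group is not monophyletic.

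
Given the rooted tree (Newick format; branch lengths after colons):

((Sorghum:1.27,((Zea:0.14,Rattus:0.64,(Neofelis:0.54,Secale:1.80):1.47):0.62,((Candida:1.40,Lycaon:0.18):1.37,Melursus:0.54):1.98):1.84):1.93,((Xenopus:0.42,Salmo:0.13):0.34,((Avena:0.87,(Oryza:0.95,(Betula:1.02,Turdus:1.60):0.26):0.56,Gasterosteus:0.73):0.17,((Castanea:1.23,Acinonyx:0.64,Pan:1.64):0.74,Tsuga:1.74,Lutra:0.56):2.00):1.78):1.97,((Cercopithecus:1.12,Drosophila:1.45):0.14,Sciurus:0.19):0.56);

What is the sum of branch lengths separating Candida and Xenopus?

11.25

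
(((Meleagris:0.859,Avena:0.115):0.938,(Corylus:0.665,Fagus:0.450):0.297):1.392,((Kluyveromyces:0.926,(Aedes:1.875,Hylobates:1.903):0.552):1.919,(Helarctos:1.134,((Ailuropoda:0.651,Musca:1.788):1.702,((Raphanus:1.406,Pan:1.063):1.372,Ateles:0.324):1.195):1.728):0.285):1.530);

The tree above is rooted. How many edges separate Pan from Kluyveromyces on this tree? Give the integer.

The MRCA of Pan and Kluyveromyces is the node subtending ((Kluyveromyces,(Aedes,Hylobates)),(Helarctos,((Ailuropoda,Musca),((Raphanus,Pan),Ateles)))).
From Pan up to that node: 5 branches. From Kluyveromyces up to the same node: 2 branches. Total: 5 + 2 = 7.

7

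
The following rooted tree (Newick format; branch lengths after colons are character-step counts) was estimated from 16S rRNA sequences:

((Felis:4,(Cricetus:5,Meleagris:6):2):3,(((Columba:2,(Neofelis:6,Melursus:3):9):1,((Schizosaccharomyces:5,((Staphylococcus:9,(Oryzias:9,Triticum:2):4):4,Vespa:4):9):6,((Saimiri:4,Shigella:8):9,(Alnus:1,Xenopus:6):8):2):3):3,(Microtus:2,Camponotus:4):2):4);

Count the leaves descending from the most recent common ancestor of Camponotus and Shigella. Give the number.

The MRCA of Camponotus and Shigella is the node subtending (((Columba,(Neofelis,Melursus)),((Schizosaccharomyces,((Staphylococcus,(Oryzias,Triticum)),Vespa)),((Saimiri,Shigella),(Alnus,Xenopus)))),(Microtus,Camponotus)).
That clade contains 14 terminal taxa: Alnus, Camponotus, Columba, Melursus, Microtus, Neofelis, Oryzias, Saimiri, Schizosaccharomyces, Shigella, Staphylococcus, Triticum, Vespa, Xenopus.

14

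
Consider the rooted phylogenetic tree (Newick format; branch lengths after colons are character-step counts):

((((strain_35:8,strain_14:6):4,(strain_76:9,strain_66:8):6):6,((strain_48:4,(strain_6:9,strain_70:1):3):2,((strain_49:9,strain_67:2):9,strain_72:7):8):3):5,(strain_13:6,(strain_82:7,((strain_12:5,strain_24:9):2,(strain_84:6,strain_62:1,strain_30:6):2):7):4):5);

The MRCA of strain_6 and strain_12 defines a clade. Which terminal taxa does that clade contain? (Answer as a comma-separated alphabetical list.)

strain_12, strain_13, strain_14, strain_24, strain_30, strain_35, strain_48, strain_49, strain_6, strain_62, strain_66, strain_67, strain_70, strain_72, strain_76, strain_82, strain_84

Tracing strain_6: it sits inside (strain_6,strain_70).
Tracing strain_12: it sits inside (strain_12,strain_24).
The smallest clade enclosing both is the whole tree (their MRCA is the root), so the answer is all 17 tips in alphabetical order.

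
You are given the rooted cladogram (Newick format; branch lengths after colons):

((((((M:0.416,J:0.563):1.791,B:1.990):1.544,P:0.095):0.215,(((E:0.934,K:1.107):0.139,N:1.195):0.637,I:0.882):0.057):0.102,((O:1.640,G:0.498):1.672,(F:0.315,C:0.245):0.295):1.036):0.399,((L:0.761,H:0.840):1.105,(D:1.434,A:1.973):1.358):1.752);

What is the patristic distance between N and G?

The path runs N → … → MRCA → … → G; the MRCA is the node subtending (((((M,J),B),P),(((E,K),N),I)),((O,G),(F,C))).
Branch lengths along that path: 1.195 + 0.637 + 0.057 + 0.102 + 1.036 + 1.672 + 0.498 = 5.197.

5.197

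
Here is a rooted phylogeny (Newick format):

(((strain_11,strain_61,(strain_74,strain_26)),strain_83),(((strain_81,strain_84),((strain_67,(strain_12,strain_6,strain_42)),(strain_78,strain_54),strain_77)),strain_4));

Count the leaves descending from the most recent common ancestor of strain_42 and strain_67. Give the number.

The MRCA of strain_42 and strain_67 is the node subtending (strain_67,(strain_12,strain_6,strain_42)).
That clade contains 4 terminal taxa: strain_12, strain_42, strain_6, strain_67.

4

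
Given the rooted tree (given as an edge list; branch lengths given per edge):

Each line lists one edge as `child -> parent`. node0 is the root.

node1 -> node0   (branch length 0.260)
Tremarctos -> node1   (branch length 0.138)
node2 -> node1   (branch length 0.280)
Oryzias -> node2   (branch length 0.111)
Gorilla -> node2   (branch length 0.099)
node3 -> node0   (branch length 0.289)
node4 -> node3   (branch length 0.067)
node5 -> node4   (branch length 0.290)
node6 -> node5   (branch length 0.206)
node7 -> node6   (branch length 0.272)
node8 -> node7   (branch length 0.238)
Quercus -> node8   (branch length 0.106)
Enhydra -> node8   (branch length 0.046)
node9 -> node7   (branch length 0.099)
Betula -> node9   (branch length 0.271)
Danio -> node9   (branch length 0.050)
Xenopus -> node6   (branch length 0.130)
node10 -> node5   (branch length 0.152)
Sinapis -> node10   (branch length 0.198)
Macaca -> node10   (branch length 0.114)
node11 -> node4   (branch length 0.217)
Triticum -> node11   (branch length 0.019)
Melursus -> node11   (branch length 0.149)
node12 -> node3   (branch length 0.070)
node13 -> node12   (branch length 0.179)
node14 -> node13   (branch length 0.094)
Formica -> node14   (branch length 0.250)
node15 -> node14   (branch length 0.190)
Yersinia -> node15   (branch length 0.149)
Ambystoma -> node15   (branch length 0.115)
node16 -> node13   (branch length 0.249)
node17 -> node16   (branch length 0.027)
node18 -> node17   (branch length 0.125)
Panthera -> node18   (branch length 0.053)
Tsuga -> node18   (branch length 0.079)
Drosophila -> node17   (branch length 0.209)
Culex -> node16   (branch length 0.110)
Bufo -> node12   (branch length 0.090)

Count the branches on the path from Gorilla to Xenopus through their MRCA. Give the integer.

8

The MRCA of Gorilla and Xenopus is the root of the tree.
From Gorilla up to that node: 3 branches. From Xenopus up to the same node: 5 branches. Total: 3 + 5 = 8.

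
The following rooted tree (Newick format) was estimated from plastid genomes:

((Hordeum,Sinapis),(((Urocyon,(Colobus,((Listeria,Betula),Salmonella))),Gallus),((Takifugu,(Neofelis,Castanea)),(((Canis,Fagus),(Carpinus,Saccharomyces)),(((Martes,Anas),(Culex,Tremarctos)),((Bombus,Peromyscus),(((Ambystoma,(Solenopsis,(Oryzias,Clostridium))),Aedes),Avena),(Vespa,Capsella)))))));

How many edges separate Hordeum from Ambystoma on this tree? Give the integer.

11

The MRCA of Hordeum and Ambystoma is the root of the tree.
From Hordeum up to that node: 2 branches. From Ambystoma up to the same node: 9 branches. Total: 2 + 9 = 11.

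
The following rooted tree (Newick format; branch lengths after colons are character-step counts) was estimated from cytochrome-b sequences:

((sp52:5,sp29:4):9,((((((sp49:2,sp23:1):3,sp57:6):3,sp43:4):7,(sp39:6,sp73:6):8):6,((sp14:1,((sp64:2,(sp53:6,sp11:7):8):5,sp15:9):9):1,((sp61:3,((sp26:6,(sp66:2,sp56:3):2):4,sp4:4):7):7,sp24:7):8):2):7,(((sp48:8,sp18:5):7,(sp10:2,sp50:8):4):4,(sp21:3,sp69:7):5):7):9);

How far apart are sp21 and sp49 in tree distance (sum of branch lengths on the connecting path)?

43

The path runs sp21 → … → MRCA → … → sp49; the MRCA is the node subtending ((((((sp49,sp23),sp57),sp43),(sp39,sp73)),((sp14,((sp64,(sp53,sp11)),sp15)),((sp61,((sp26,(sp66,sp56)),sp4)),sp24))),(((sp48,sp18),(sp10,sp50)),(sp21,sp69))).
Branch lengths along that path: 3 + 5 + 7 + 7 + 6 + 7 + 3 + 3 + 2 = 43.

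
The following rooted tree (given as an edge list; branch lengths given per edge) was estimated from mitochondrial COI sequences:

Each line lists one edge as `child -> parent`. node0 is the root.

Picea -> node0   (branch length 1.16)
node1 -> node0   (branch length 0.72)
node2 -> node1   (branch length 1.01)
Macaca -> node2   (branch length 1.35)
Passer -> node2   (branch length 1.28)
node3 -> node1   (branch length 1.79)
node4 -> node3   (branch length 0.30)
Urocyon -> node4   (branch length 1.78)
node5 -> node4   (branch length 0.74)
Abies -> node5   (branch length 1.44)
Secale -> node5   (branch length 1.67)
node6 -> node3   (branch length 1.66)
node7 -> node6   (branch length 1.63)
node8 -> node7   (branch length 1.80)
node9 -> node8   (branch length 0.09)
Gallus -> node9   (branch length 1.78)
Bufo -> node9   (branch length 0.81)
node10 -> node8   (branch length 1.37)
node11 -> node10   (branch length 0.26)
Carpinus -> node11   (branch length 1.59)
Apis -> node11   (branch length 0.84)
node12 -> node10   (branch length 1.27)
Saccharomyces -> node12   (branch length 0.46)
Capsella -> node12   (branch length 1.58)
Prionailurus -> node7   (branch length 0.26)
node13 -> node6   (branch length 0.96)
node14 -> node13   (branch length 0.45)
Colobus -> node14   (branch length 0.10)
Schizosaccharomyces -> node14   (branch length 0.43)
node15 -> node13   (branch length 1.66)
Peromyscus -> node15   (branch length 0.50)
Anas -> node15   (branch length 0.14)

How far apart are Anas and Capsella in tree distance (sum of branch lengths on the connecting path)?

The path runs Anas → … → MRCA → … → Capsella; the MRCA is the node subtending ((((Gallus,Bufo),((Carpinus,Apis),(Saccharomyces,Capsella))),Prionailurus),((Colobus,Schizosaccharomyces),(Peromyscus,Anas))).
Branch lengths along that path: 0.14 + 1.66 + 0.96 + 1.63 + 1.80 + 1.37 + 1.27 + 1.58 = 10.41.

10.41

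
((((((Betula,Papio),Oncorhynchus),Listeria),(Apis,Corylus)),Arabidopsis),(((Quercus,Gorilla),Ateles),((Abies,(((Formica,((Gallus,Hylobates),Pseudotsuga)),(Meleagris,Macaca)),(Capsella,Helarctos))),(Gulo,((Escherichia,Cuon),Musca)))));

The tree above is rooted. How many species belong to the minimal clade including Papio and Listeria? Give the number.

The MRCA of Papio and Listeria is the node subtending (((Betula,Papio),Oncorhynchus),Listeria).
That clade contains 4 terminal taxa: Betula, Listeria, Oncorhynchus, Papio.

4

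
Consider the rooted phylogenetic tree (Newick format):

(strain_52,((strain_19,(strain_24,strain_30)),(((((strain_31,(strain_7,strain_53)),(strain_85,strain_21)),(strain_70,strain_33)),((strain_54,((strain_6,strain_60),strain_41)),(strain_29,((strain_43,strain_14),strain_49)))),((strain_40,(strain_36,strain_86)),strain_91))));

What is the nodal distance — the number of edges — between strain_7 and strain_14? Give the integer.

10

The MRCA of strain_7 and strain_14 is the node subtending ((((strain_31,(strain_7,strain_53)),(strain_85,strain_21)),(strain_70,strain_33)),((strain_54,((strain_6,strain_60),strain_41)),(strain_29,((strain_43,strain_14),strain_49)))).
From strain_7 up to that node: 5 branches. From strain_14 up to the same node: 5 branches. Total: 5 + 5 = 10.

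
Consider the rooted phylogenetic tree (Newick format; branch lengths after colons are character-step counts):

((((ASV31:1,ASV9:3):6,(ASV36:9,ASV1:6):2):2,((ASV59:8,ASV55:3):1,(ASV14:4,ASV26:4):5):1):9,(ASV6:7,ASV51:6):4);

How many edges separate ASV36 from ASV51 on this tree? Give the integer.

6

The MRCA of ASV36 and ASV51 is the root of the tree.
From ASV36 up to that node: 4 branches. From ASV51 up to the same node: 2 branches. Total: 4 + 2 = 6.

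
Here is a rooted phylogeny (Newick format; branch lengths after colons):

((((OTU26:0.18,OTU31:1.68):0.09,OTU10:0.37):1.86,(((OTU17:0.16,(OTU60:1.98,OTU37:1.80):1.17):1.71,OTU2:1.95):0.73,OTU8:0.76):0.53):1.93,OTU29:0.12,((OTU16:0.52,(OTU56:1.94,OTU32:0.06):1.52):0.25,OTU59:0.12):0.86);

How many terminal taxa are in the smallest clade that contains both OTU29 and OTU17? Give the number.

The MRCA of OTU29 and OTU17 is the root, so the clade is the entire tree.
That clade contains 13 terminal taxa: OTU10, OTU16, OTU17, OTU2, OTU26, OTU29, OTU31, OTU32, OTU37, OTU56, OTU59, OTU60, OTU8.

13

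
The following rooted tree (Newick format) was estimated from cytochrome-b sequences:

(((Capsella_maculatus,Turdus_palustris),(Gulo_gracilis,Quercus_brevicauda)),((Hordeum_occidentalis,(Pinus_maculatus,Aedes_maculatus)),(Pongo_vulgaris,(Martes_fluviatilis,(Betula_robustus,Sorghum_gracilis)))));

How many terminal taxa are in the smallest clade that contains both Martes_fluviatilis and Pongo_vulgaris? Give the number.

The MRCA of Martes_fluviatilis and Pongo_vulgaris is the node subtending (Pongo_vulgaris,(Martes_fluviatilis,(Betula_robustus,Sorghum_gracilis))).
That clade contains 4 terminal taxa: Betula_robustus, Martes_fluviatilis, Pongo_vulgaris, Sorghum_gracilis.

4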